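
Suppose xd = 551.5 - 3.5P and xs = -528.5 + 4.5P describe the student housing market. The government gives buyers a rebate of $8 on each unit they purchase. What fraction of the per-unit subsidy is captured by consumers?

Consumer share = 0.5625

Pre-subsidy: 551.5 - 3.5P = -528.5 + 4.5P gives P* = 135, x* = 79.
With the rebate, buyers effectively pay Pb = Ps − 8, where Ps is the price sellers receive.
Demand in terms of Ps becomes xd = 551.5 − 3.5(Ps − 8) = 579.5 - 3.5Ps. Setting this equal to supply: 579.5 - 3.5Ps = -528.5 + 4.5Ps, so Ps = 138.5.
Buyers pay Pb = 138.5 − 8 = 130.5; x' = -528.5 + 4.5·138.5 = 94.75.
Buyers' price falls by P* − Pb = 135 − 130.5 = 4.5; sellers' price rises by Ps − P* = 138.5 − 135 = 3.5.
So consumers capture 4.5/8 = 0.5625 of each unit of subsidy.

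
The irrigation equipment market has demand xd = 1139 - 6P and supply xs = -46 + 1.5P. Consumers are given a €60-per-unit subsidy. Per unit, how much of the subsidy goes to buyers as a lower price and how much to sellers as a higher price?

Buyers gain €12 per unit; sellers gain €48 per unit

Pre-subsidy: 1139 - 6P = -46 + 1.5P gives P* = 158, x* = 191.
With the rebate, buyers effectively pay Pb = Ps − 60, where Ps is the price sellers receive.
Demand in terms of Ps becomes xd = 1139 − 6(Ps − 60) = 1499 - 6Ps. Setting this equal to supply: 1499 - 6Ps = -46 + 1.5Ps, so Ps = 206.
Buyers pay Pb = 206 − 60 = 146; x' = -46 + 1.5·206 = 263.
Buyers' price falls by P* − Pb = 158 − 146 = 12; sellers' price rises by Ps − P* = 206 − 158 = 48.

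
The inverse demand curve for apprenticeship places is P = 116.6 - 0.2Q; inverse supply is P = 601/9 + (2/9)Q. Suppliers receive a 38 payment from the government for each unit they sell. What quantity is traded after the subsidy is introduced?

Q' = 208

Pre-subsidy: 116.6 - 0.2Q = 601/9 + (2/9)Q gives Q* = 118 and P* = 93.
With the subsidy, sellers receive Ps = Pb + 38 for each unit, where Pb is the price buyers pay.
On the curves, Pb = 116.6 - 0.2Q and Ps = 601/9 + (2/9)Q; the wedge Ps − Pb = 38 gives 601/9 + (2/9)Q − (116.6 - 0.2Q) = 38, so Q' = 208.
Then Pb = 116.6 − 0.2·208 = 75 and Ps = 601/9 + (2/9)·208 = 113.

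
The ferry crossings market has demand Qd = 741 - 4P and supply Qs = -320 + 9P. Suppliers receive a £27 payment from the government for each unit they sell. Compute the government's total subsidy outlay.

Pre-subsidy: 741 - 4P = -320 + 9P gives P* = 1061/13, Q* = 5389/13.
With the subsidy, sellers receive Ps = Pb + 27 for each unit, where Pb is the price buyers pay.
Supply in terms of Pb becomes Qs = -320 + 9(Pb + 27) = -77 + 9Pb. Setting this equal to demand: 741 - 4Pb = -77 + 9Pb, so Pb = 818/13.
Sellers receive Ps = 818/13 + 27 = 1169/13; Q' = 741 − 4·(818/13) = 6361/13.
Government outlay = subsidy × quantity = 27 × 6361/13 = 171747/13.

Government cost = 171747/13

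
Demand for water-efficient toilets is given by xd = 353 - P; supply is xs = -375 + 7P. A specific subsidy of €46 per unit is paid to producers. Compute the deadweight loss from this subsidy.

Deadweight loss = €925.75

Pre-subsidy: 353 - P = -375 + 7P gives P* = 91, x* = 262.
With the subsidy, sellers receive Ps = Pb + 46 for each unit, where Pb is the price buyers pay.
Supply in terms of Pb becomes xs = -375 + 7(Pb + 46) = -53 + 7Pb. Setting this equal to demand: 353 - Pb = -53 + 7Pb, so Pb = 50.75.
Sellers receive Ps = 50.75 + 46 = 96.75; x' = 353 − 1·50.75 = 302.25.
The subsidy expands output by 302.25 − 262 = 40.25 past the efficient level; on those units the gap between marginal cost and willingness to pay runs from 0 up to 46.
DWL = ½ × 46 × 40.25 = 925.75.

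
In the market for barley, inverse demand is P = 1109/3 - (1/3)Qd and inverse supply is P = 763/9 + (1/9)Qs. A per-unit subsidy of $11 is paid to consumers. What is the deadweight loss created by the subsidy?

Pre-subsidy: 1109/3 - (1/3)Q = 763/9 + (1/9)Q gives Q* = 641 and P* = 156.
With the rebate, buyers effectively pay Pb = Ps − 11, where Ps is the price sellers receive.
On the curves, Pb = 1109/3 - (1/3)Q and Ps = 763/9 + (1/9)Q; the wedge Ps − Pb = 11 gives 763/9 + (1/9)Q − (1109/3 - (1/3)Q) = 11, so Q' = 665.75.
Then Pb = 1109/3 − (1/3)·665.75 = 147.75 and Ps = 763/9 + (1/9)·665.75 = 158.75.
The subsidy expands output by 665.75 − 641 = 24.75 past the efficient level; on those units the gap between marginal cost and willingness to pay runs from 0 up to 11.
DWL = ½ × 11 × 24.75 = 136.125.

Deadweight loss = $136.125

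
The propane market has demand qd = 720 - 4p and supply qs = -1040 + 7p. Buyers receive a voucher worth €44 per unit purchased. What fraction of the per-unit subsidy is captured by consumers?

Pre-subsidy: 720 - 4p = -1040 + 7p gives p* = 160, q* = 80.
With the rebate, buyers effectively pay pb = ps − 44, where ps is the price sellers receive.
Demand in terms of ps becomes qd = 720 − 4(ps − 44) = 896 - 4ps. Setting this equal to supply: 896 - 4ps = -1040 + 7ps, so ps = 176.
Buyers pay pb = 176 − 44 = 132; q' = -1040 + 7·176 = 192.
Buyers' price falls by p* − pb = 160 − 132 = 28; sellers' price rises by ps − p* = 176 − 160 = 16.
So consumers capture 28/44 = 7/11 of each unit of subsidy.

Consumer share = 7/11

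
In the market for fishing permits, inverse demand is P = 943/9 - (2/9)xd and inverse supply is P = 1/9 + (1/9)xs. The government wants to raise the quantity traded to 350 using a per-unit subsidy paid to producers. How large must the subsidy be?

At x = 350, from the demand curve buyers pay Pb = 943/9 − (2/9)·350 = 27; from the supply curve sellers need Ps = 1/9 + (1/9)·350 = 39.
The subsidy must fill the gap: s = Ps − Pb = 39 − 27 = 12.

Required subsidy s = 12 per unit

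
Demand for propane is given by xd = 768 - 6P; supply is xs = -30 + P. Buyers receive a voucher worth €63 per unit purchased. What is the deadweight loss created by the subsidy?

Deadweight loss = €1701

Pre-subsidy: 768 - 6P = -30 + P gives P* = 114, x* = 84.
With the rebate, buyers effectively pay Pb = Ps − 63, where Ps is the price sellers receive.
Demand in terms of Ps becomes xd = 768 − 6(Ps − 63) = 1146 - 6Ps. Setting this equal to supply: 1146 - 6Ps = -30 + Ps, so Ps = 168.
Buyers pay Pb = 168 − 63 = 105; x' = -30 + 1·168 = 138.
The subsidy expands output by 138 − 84 = 54 past the efficient level; on those units the gap between marginal cost and willingness to pay runs from 0 up to 63.
DWL = ½ × 63 × 54 = 1701.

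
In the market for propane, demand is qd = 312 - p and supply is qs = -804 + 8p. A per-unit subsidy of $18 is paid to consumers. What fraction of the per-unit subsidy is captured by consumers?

Pre-subsidy: 312 - p = -804 + 8p gives p* = 124, q* = 188.
With the rebate, buyers effectively pay pb = ps − 18, where ps is the price sellers receive.
Demand in terms of ps becomes qd = 312 − 1(ps − 18) = 330 - ps. Setting this equal to supply: 330 - ps = -804 + 8ps, so ps = 126.
Buyers pay pb = 126 − 18 = 108; q' = -804 + 8·126 = 204.
Buyers' price falls by p* − pb = 124 − 108 = 16; sellers' price rises by ps − p* = 126 − 124 = 2.
So consumers capture 16/18 = 8/9 of each unit of subsidy.

Consumer share = 8/9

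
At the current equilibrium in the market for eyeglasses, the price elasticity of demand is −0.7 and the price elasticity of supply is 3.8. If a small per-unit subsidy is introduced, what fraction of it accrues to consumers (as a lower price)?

Consumer share = 38/45

For a small subsidy around the equilibrium, the benefit split depends on the relative slopes, which at a point are proportional to the elasticities.
Buyer share = εs/(εs + |εd|) = 3.8/(3.8 + 0.7) = 38/45; seller share = |εd|/(εs + |εd|) = 7/45.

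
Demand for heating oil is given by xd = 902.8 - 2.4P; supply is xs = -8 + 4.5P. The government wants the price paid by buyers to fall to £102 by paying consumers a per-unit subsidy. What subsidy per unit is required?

At a buyer price of 102, quantity demanded is 902.8 − 2.4·102 = 658.
Sellers supply 658 only when they receive Ps with -8 + 4.5·Ps = 658, i.e. Ps = 148.
s = Ps − Pb = 148 − 102 = 46.

Required subsidy s = £46 per unit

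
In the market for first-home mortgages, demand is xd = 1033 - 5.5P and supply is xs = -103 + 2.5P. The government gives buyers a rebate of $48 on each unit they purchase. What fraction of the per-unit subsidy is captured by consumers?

Pre-subsidy: 1033 - 5.5P = -103 + 2.5P gives P* = 142, x* = 252.
With the rebate, buyers effectively pay Pb = Ps − 48, where Ps is the price sellers receive.
Demand in terms of Ps becomes xd = 1033 − 5.5(Ps − 48) = 1297 - 5.5Ps. Setting this equal to supply: 1297 - 5.5Ps = -103 + 2.5Ps, so Ps = 175.
Buyers pay Pb = 175 − 48 = 127; x' = -103 + 2.5·175 = 334.5.
Buyers' price falls by P* − Pb = 142 − 127 = 15; sellers' price rises by Ps − P* = 175 − 142 = 33.
So consumers capture 15/48 = 0.3125 of each unit of subsidy.

Consumer share = 0.3125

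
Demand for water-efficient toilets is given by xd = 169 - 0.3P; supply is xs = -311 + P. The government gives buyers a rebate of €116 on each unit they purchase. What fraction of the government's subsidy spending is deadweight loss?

Pre-subsidy: 169 - 0.3P = -311 + P gives P* = 4800/13, x* = 757/13.
With the rebate, buyers effectively pay Pb = Ps − 116, where Ps is the price sellers receive.
Demand in terms of Ps becomes xd = 169 − 0.3(Ps − 116) = 203.8 - 0.3Ps. Setting this equal to supply: 203.8 - 0.3Ps = -311 + Ps, so Ps = 396.
Buyers pay Pb = 396 − 116 = 280; x' = -311 + 1·396 = 85.
ΔCS = ½(757/13 + 85)(4800/13 − 280) = 1079960/169; ΔPS = ½(757/13 + 85)(396 − 4800/13) = 323988/169.
Government spending = 116 × 85 = 9860.
DWL = ½ × 116 × (85 − 757/13) = 20184/13; fraction = (20184/13) / 9860 = 174/1105.

DWL / government spending = 174/1105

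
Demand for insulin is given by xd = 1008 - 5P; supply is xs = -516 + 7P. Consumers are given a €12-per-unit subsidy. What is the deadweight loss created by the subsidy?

Pre-subsidy: 1008 - 5P = -516 + 7P gives P* = 127, x* = 373.
With the rebate, buyers effectively pay Pb = Ps − 12, where Ps is the price sellers receive.
Demand in terms of Ps becomes xd = 1008 − 5(Ps − 12) = 1068 - 5Ps. Setting this equal to supply: 1068 - 5Ps = -516 + 7Ps, so Ps = 132.
Buyers pay Pb = 132 − 12 = 120; x' = -516 + 7·132 = 408.
The subsidy expands output by 408 − 373 = 35 past the efficient level; on those units the gap between marginal cost and willingness to pay runs from 0 up to 12.
DWL = ½ × 12 × 35 = 210.

Deadweight loss = €210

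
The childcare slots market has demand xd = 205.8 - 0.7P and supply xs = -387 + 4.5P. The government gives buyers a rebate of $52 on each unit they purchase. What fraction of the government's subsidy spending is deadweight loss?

DWL / government spending = 0.1

Pre-subsidy: 205.8 - 0.7P = -387 + 4.5P gives P* = 114, x* = 126.
With the rebate, buyers effectively pay Pb = Ps − 52, where Ps is the price sellers receive.
Demand in terms of Ps becomes xd = 205.8 − 0.7(Ps − 52) = 242.2 - 0.7Ps. Setting this equal to supply: 242.2 - 0.7Ps = -387 + 4.5Ps, so Ps = 121.
Buyers pay Pb = 121 − 52 = 69; x' = -387 + 4.5·121 = 157.5.
ΔCS = ½(126 + 157.5)(114 − 69) = 6378.75; ΔPS = ½(126 + 157.5)(121 − 114) = 992.25.
Government spending = 52 × 157.5 = 8190.
DWL = ½ × 52 × (157.5 − 126) = 819; fraction = 819 / 8190 = 0.1.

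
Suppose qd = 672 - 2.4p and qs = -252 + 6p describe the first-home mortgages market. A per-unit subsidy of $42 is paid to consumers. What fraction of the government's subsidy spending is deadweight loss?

DWL / government spending = 0.075

Pre-subsidy: 672 - 2.4p = -252 + 6p gives p* = 110, q* = 408.
With the rebate, buyers effectively pay pb = ps − 42, where ps is the price sellers receive.
Demand in terms of ps becomes qd = 672 − 2.4(ps − 42) = 772.8 - 2.4ps. Setting this equal to supply: 772.8 - 2.4ps = -252 + 6ps, so ps = 122.
Buyers pay pb = 122 − 42 = 80; q' = -252 + 6·122 = 480.
ΔCS = ½(408 + 480)(110 − 80) = 13320; ΔPS = ½(408 + 480)(122 − 110) = 5328.
Government spending = 42 × 480 = 20160.
DWL = ½ × 42 × (480 − 408) = 1512; fraction = 1512 / 20160 = 0.075.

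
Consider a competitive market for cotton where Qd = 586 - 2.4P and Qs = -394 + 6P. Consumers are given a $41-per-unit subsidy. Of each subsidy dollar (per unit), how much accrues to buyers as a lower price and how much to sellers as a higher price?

Pre-subsidy: 586 - 2.4P = -394 + 6P gives P* = 350/3, Q* = 306.
With the rebate, buyers effectively pay Pb = Ps − 41, where Ps is the price sellers receive.
Demand in terms of Ps becomes Qd = 586 − 2.4(Ps − 41) = 684.4 - 2.4Ps. Setting this equal to supply: 684.4 - 2.4Ps = -394 + 6Ps, so Ps = 2696/21.
Buyers pay Pb = 2696/21 − 41 = 1835/21; Q' = -394 + 6·(2696/21) = 2634/7.
Buyers' price falls by P* − Pb = 350/3 − 1835/21 = 205/7; sellers' price rises by Ps − P* = 2696/21 − 350/3 = 82/7.

Buyers gain 205/7 per unit; sellers gain 82/7 per unit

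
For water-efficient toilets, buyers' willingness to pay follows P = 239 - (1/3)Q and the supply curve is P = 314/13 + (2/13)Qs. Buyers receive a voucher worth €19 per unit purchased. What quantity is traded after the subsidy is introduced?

Q' = 480

Pre-subsidy: 239 - (1/3)Q = 314/13 + (2/13)Q gives Q* = 441 and P* = 92.
With the rebate, buyers effectively pay Pb = Ps − 19, where Ps is the price sellers receive.
On the curves, Pb = 239 - (1/3)Q and Ps = 314/13 + (2/13)Q; the wedge Ps − Pb = 19 gives 314/13 + (2/13)Q − (239 - (1/3)Q) = 19, so Q' = 480.
Then Pb = 239 − (1/3)·480 = 79 and Ps = 314/13 + (2/13)·480 = 98.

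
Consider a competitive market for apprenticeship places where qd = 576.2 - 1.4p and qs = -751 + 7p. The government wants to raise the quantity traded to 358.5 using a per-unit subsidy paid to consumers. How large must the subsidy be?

At q = 358.5, invert demand for the buyer price: pb = (576.2 − 358.5)/1.4 = 155.5; invert supply for the seller price: ps = (358.5 − (-751))/7 = 158.5.
The subsidy must fill the gap: s = ps − pb = 158.5 − 155.5 = 3.

Required subsidy s = 3 per unit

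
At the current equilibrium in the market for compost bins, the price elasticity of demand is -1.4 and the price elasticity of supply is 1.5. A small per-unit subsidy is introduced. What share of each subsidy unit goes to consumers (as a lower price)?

For a small subsidy around the equilibrium, the benefit split depends on the relative slopes, which at a point are proportional to the elasticities.
Buyer share = εs/(εs + |εd|) = 1.5/(1.5 + 1.4) = 15/29; seller share = |εd|/(εs + |εd|) = 14/29.

Consumer share = 15/29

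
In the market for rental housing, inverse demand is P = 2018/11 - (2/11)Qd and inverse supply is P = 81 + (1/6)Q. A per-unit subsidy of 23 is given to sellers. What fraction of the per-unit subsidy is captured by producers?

Producer share = 11/23

Pre-subsidy: 2018/11 - (2/11)Q = 81 + (1/6)Q gives Q* = 294 and P* = 130.
With the subsidy, sellers receive Ps = Pb + 23 for each unit, where Pb is the price buyers pay.
On the curves, Pb = 2018/11 - (2/11)Q and Ps = 81 + (1/6)Q; the wedge Ps − Pb = 23 gives 81 + (1/6)Q − (2018/11 - (2/11)Q) = 23, so Q' = 360.
Then Pb = 2018/11 − (2/11)·360 = 118 and Ps = 81 + (1/6)·360 = 141.
Buyers' price falls by P* − Pb = 130 − 118 = 12; sellers' price rises by Ps − P* = 141 − 130 = 11.
So producers capture 11/23 = 11/23 of each unit of subsidy.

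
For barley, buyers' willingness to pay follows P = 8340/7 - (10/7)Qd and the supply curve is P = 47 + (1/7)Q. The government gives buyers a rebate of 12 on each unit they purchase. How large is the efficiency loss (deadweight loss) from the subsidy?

Deadweight loss = 504/11

Pre-subsidy: 8340/7 - (10/7)Q = 47 + (1/7)Q gives Q* = 8011/11 and P* = 11630/77.
With the rebate, buyers effectively pay Pb = Ps − 12, where Ps is the price sellers receive.
On the curves, Pb = 8340/7 - (10/7)Q and Ps = 47 + (1/7)Q; the wedge Ps − Pb = 12 gives 47 + (1/7)Q − (8340/7 - (10/7)Q) = 12, so Q' = 8095/11.
Then Pb = 8340/7 − (10/7)·(8095/11) = 10790/77 and Ps = 47 + (1/7)·(8095/11) = 11714/77.
The subsidy expands output by 8095/11 − 8011/11 = 84/11 past the efficient level; on those units the gap between marginal cost and willingness to pay runs from 0 up to 12.
DWL = ½ × 12 × 84/11 = 504/11.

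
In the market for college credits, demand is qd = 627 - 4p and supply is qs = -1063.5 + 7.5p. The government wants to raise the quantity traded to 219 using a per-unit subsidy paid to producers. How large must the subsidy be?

Required subsidy s = 69 per unit

At q = 219, invert demand for the buyer price: pb = (627 − 219)/4 = 102; invert supply for the seller price: ps = (219 − (-1063.5))/7.5 = 171.
The subsidy must fill the gap: s = ps − pb = 171 − 102 = 69.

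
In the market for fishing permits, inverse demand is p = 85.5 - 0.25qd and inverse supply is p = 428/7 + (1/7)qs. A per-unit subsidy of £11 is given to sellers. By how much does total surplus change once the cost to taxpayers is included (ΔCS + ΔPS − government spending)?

Pre-subsidy: 85.5 - 0.25q = 428/7 + (1/7)q gives q* = 62 and p* = 70.
With the subsidy, sellers receive ps = pb + 11 for each unit, where pb is the price buyers pay.
On the curves, pb = 85.5 - 0.25q and ps = 428/7 + (1/7)q; the wedge ps − pb = 11 gives 428/7 + (1/7)q − (85.5 - 0.25q) = 11, so q' = 90.
Then pb = 85.5 − 0.25·90 = 63 and ps = 428/7 + (1/7)·90 = 74.
ΔCS = ½(62 + 90)(70 − 63) = 532; ΔPS = ½(62 + 90)(74 − 70) = 304.
Government spending = 11 × 90 = 990.
Net change = 532 + 304 − 990 = -154. The loss equals the DWL triangle ½·11·28.

Net change in total surplus = -£154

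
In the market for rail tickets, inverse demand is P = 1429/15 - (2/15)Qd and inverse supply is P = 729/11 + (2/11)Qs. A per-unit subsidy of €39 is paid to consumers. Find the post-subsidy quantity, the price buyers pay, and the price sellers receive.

Q' = 215.75; buyers pay €66.5; sellers receive €105.5

Pre-subsidy: 1429/15 - (2/15)Q = 729/11 + (2/11)Q gives Q* = 92 and P* = 83.
With the rebate, buyers effectively pay Pb = Ps − 39, where Ps is the price sellers receive.
On the curves, Pb = 1429/15 - (2/15)Q and Ps = 729/11 + (2/11)Q; the wedge Ps − Pb = 39 gives 729/11 + (2/11)Q − (1429/15 - (2/15)Q) = 39, so Q' = 215.75.
Then Pb = 1429/15 − (2/15)·215.75 = 66.5 and Ps = 729/11 + (2/11)·215.75 = 105.5.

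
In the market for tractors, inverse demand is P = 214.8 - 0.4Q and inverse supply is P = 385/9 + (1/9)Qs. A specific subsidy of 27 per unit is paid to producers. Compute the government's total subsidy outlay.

Government cost = 241812/23

Pre-subsidy: 214.8 - 0.4Q = 385/9 + (1/9)Q gives Q* = 7741/23 and P* = 1844/23.
With the subsidy, sellers receive Ps = Pb + 27 for each unit, where Pb is the price buyers pay.
On the curves, Pb = 214.8 - 0.4Q and Ps = 385/9 + (1/9)Q; the wedge Ps − Pb = 27 gives 385/9 + (1/9)Q − (214.8 - 0.4Q) = 27, so Q' = 8956/23.
Then Pb = 214.8 − 0.4·(8956/23) = 1358/23 and Ps = 385/9 + (1/9)·(8956/23) = 1979/23.
Government outlay = subsidy × quantity = 27 × 8956/23 = 241812/23.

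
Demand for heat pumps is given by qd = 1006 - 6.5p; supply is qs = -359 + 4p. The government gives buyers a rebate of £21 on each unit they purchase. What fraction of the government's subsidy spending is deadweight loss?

DWL / government spending = 26/213

Pre-subsidy: 1006 - 6.5p = -359 + 4p gives p* = 130, q* = 161.
With the rebate, buyers effectively pay pb = ps − 21, where ps is the price sellers receive.
Demand in terms of ps becomes qd = 1006 − 6.5(ps − 21) = 1142.5 - 6.5ps. Setting this equal to supply: 1142.5 - 6.5ps = -359 + 4ps, so ps = 143.
Buyers pay pb = 143 − 21 = 122; q' = -359 + 4·143 = 213.
ΔCS = ½(161 + 213)(130 − 122) = 1496; ΔPS = ½(161 + 213)(143 − 130) = 2431.
Government spending = 21 × 213 = 4473.
DWL = ½ × 21 × (213 − 161) = 546; fraction = 546 / 4473 = 26/213.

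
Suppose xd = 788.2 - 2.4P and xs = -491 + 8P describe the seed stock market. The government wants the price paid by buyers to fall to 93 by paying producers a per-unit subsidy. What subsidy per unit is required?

At a buyer price of 93, quantity demanded is 788.2 − 2.4·93 = 565.
Sellers supply 565 only when they receive Ps with -491 + 8·Ps = 565, i.e. Ps = 132.
s = Ps − Pb = 132 − 93 = 39.

Required subsidy s = 39 per unit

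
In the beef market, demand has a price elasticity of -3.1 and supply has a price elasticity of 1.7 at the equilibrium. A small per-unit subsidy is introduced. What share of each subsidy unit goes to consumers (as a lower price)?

For a small subsidy around the equilibrium, the benefit split depends on the relative slopes, which at a point are proportional to the elasticities.
Buyer share = εs/(εs + |εd|) = 1.7/(1.7 + 3.1) = 17/48; seller share = |εd|/(εs + |εd|) = 31/48.

Consumer share = 17/48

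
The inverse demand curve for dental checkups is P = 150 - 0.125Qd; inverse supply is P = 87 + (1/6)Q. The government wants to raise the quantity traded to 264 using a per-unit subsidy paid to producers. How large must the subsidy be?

Required subsidy s = 14 per unit

At Q = 264, from the demand curve buyers pay Pb = 150 − 0.125·264 = 117; from the supply curve sellers need Ps = 87 + (1/6)·264 = 131.
The subsidy must fill the gap: s = Ps − Pb = 131 − 117 = 14.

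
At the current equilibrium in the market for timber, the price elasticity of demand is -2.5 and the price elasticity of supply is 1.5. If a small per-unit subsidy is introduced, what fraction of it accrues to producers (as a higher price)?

Producer share = 0.625

For a small subsidy around the equilibrium, the benefit split depends on the relative slopes, which at a point are proportional to the elasticities.
Buyer share = εs/(εs + |εd|) = 1.5/(1.5 + 2.5) = 0.375; seller share = |εd|/(εs + |εd|) = 0.625.
So producers capture 0.625 of the subsidy.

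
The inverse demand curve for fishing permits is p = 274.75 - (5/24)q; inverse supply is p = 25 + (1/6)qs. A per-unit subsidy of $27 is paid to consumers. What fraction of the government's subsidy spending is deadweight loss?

Pre-subsidy: 274.75 - (5/24)q = 25 + (1/6)q gives q* = 666 and p* = 136.
With the rebate, buyers effectively pay pb = ps − 27, where ps is the price sellers receive.
On the curves, pb = 274.75 - (5/24)q and ps = 25 + (1/6)q; the wedge ps − pb = 27 gives 25 + (1/6)q − (274.75 - (5/24)q) = 27, so q' = 738.
Then pb = 274.75 − (5/24)·738 = 121 and ps = 25 + (1/6)·738 = 148.
ΔCS = ½(666 + 738)(136 − 121) = 10530; ΔPS = ½(666 + 738)(148 − 136) = 8424.
Government spending = 27 × 738 = 19926.
DWL = ½ × 27 × (738 − 666) = 972; fraction = 972 / 19926 = 2/41.

DWL / government spending = 2/41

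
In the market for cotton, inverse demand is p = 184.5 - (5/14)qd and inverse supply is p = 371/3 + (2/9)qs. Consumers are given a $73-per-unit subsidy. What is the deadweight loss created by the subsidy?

Pre-subsidy: 184.5 - (5/14)q = 371/3 + (2/9)q gives q* = 105 and p* = 147.
With the rebate, buyers effectively pay pb = ps − 73, where ps is the price sellers receive.
On the curves, pb = 184.5 - (5/14)q and ps = 371/3 + (2/9)q; the wedge ps − pb = 73 gives 371/3 + (2/9)q − (184.5 - (5/14)q) = 73, so q' = 231.
Then pb = 184.5 − (5/14)·231 = 102 and ps = 371/3 + (2/9)·231 = 175.
The subsidy expands output by 231 − 105 = 126 past the efficient level; on those units the gap between marginal cost and willingness to pay runs from 0 up to 73.
DWL = ½ × 73 × 126 = 4599.

Deadweight loss = $4599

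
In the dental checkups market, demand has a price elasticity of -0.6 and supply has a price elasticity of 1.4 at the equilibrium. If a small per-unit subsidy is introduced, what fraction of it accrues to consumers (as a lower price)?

Consumer share = 0.7

For a small subsidy around the equilibrium, the benefit split depends on the relative slopes, which at a point are proportional to the elasticities.
Buyer share = εs/(εs + |εd|) = 1.4/(1.4 + 0.6) = 0.7; seller share = |εd|/(εs + |εd|) = 0.3.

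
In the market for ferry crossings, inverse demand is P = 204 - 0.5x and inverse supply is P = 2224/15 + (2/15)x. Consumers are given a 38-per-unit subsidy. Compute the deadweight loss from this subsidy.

Deadweight loss = 1140

Pre-subsidy: 204 - 0.5x = 2224/15 + (2/15)x gives x* = 88 and P* = 160.
With the rebate, buyers effectively pay Pb = Ps − 38, where Ps is the price sellers receive.
On the curves, Pb = 204 - 0.5x and Ps = 2224/15 + (2/15)x; the wedge Ps − Pb = 38 gives 2224/15 + (2/15)x − (204 - 0.5x) = 38, so x' = 148.
Then Pb = 204 − 0.5·148 = 130 and Ps = 2224/15 + (2/15)·148 = 168.
The subsidy expands output by 148 − 88 = 60 past the efficient level; on those units the gap between marginal cost and willingness to pay runs from 0 up to 38.
DWL = ½ × 38 × 60 = 1140.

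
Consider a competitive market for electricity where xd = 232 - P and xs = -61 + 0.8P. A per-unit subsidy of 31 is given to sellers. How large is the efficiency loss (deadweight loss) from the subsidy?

Deadweight loss = 1922/9

Pre-subsidy: 232 - P = -61 + 0.8P gives P* = 1465/9, x* = 623/9.
With the subsidy, sellers receive Ps = Pb + 31 for each unit, where Pb is the price buyers pay.
Supply in terms of Pb becomes xs = -61 + 0.8(Pb + 31) = -36.2 + 0.8Pb. Setting this equal to demand: 232 - Pb = -36.2 + 0.8Pb, so Pb = 149.
Sellers receive Ps = 149 + 31 = 180; x' = 232 − 1·149 = 83.
The subsidy expands output by 83 − 623/9 = 124/9 past the efficient level; on those units the gap between marginal cost and willingness to pay runs from 0 up to 31.
DWL = ½ × 31 × 124/9 = 1922/9.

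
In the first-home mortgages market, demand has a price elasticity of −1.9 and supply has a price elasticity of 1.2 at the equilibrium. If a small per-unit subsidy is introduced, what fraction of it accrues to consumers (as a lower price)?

Consumer share = 12/31

For a small subsidy around the equilibrium, the benefit split depends on the relative slopes, which at a point are proportional to the elasticities.
Buyer share = εs/(εs + |εd|) = 1.2/(1.2 + 1.9) = 12/31; seller share = |εd|/(εs + |εd|) = 19/31.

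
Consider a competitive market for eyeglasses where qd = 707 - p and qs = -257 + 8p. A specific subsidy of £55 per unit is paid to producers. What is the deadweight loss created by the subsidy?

Pre-subsidy: 707 - p = -257 + 8p gives p* = 964/9, q* = 5399/9.
With the subsidy, sellers receive ps = pb + 55 for each unit, where pb is the price buyers pay.
Supply in terms of pb becomes qs = -257 + 8(pb + 55) = 183 + 8pb. Setting this equal to demand: 707 - pb = 183 + 8pb, so pb = 524/9.
Sellers receive ps = 524/9 + 55 = 1019/9; q' = 707 − 1·(524/9) = 5839/9.
The subsidy expands output by 5839/9 − 5399/9 = 440/9 past the efficient level; on those units the gap between marginal cost and willingness to pay runs from 0 up to 55.
DWL = ½ × 55 × 440/9 = 12100/9.

Deadweight loss = 12100/9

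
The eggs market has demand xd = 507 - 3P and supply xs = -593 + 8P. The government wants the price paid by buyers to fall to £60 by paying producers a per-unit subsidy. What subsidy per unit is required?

Required subsidy s = £55 per unit

At a buyer price of 60, quantity demanded is 507 − 3·60 = 327.
Sellers supply 327 only when they receive Ps with -593 + 8·Ps = 327, i.e. Ps = 115.
s = Ps − Pb = 115 − 60 = 55.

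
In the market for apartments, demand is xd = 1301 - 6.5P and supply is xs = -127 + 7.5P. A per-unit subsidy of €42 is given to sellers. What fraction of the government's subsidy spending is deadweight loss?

DWL / government spending = 585/6274

Pre-subsidy: 1301 - 6.5P = -127 + 7.5P gives P* = 102, x* = 638.
With the subsidy, sellers receive Ps = Pb + 42 for each unit, where Pb is the price buyers pay.
Supply in terms of Pb becomes xs = -127 + 7.5(Pb + 42) = 188 + 7.5Pb. Setting this equal to demand: 1301 - 6.5Pb = 188 + 7.5Pb, so Pb = 79.5.
Sellers receive Ps = 79.5 + 42 = 121.5; x' = 1301 − 6.5·79.5 = 784.25.
ΔCS = ½(638 + 784.25)(102 − 79.5) = 16000.3125; ΔPS = ½(638 + 784.25)(121.5 − 102) = 13866.9375.
Government spending = 42 × 784.25 = 32938.5.
DWL = ½ × 42 × (784.25 − 638) = 3071.25; fraction = 3071.25 / 32938.5 = 585/6274.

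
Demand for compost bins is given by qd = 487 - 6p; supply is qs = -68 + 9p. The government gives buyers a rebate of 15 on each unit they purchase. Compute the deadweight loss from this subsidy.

Pre-subsidy: 487 - 6p = -68 + 9p gives p* = 37, q* = 265.
With the rebate, buyers effectively pay pb = ps − 15, where ps is the price sellers receive.
Demand in terms of ps becomes qd = 487 − 6(ps − 15) = 577 - 6ps. Setting this equal to supply: 577 - 6ps = -68 + 9ps, so ps = 43.
Buyers pay pb = 43 − 15 = 28; q' = -68 + 9·43 = 319.
The subsidy expands output by 319 − 265 = 54 past the efficient level; on those units the gap between marginal cost and willingness to pay runs from 0 up to 15.
DWL = ½ × 15 × 54 = 405.

Deadweight loss = 405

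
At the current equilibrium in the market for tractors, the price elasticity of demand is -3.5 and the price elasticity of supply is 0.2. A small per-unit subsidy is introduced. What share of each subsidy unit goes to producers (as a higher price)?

Producer share = 35/37

For a small subsidy around the equilibrium, the benefit split depends on the relative slopes, which at a point are proportional to the elasticities.
Buyer share = εs/(εs + |εd|) = 0.2/(0.2 + 3.5) = 2/37; seller share = |εd|/(εs + |εd|) = 35/37.
So producers capture 35/37 of the subsidy.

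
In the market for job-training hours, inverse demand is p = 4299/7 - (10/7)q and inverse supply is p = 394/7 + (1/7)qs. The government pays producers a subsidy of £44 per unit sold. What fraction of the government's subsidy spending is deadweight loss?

Pre-subsidy: 4299/7 - (10/7)q = 394/7 + (1/7)q gives q* = 355 and p* = 107.
With the subsidy, sellers receive ps = pb + 44 for each unit, where pb is the price buyers pay.
On the curves, pb = 4299/7 - (10/7)q and ps = 394/7 + (1/7)q; the wedge ps − pb = 44 gives 394/7 + (1/7)q − (4299/7 - (10/7)q) = 44, so q' = 383.
Then pb = 4299/7 − (10/7)·383 = 67 and ps = 394/7 + (1/7)·383 = 111.
ΔCS = ½(355 + 383)(107 − 67) = 14760; ΔPS = ½(355 + 383)(111 − 107) = 1476.
Government spending = 44 × 383 = 16852.
DWL = ½ × 44 × (383 − 355) = 616; fraction = 616 / 16852 = 14/383.

DWL / government spending = 14/383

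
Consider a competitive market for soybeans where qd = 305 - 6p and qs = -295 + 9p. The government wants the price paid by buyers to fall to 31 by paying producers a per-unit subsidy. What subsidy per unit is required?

Required subsidy s = 15 per unit

At a buyer price of 31, quantity demanded is 305 − 6·31 = 119.
Sellers supply 119 only when they receive ps with -295 + 9·ps = 119, i.e. ps = 46.
s = ps − pb = 46 − 31 = 15.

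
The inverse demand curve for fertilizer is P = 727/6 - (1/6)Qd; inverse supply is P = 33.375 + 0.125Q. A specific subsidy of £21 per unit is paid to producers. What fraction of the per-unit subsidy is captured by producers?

Pre-subsidy: 727/6 - (1/6)Q = 33.375 + 0.125Q gives Q* = 301 and P* = 71.
With the subsidy, sellers receive Ps = Pb + 21 for each unit, where Pb is the price buyers pay.
On the curves, Pb = 727/6 - (1/6)Q and Ps = 33.375 + 0.125Q; the wedge Ps − Pb = 21 gives 33.375 + 0.125Q − (727/6 - (1/6)Q) = 21, so Q' = 373.
Then Pb = 727/6 − (1/6)·373 = 59 and Ps = 33.375 + 0.125·373 = 80.
Buyers' price falls by P* − Pb = 71 − 59 = 12; sellers' price rises by Ps − P* = 80 − 71 = 9.
So producers capture 9/21 = 3/7 of each unit of subsidy.

Producer share = 3/7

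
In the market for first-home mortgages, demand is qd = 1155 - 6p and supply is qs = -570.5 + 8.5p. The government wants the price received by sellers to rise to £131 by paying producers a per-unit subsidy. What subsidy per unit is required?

At a seller price of 131, quantity supplied is -570.5 + 8.5·131 = 543.
Buyers absorb 543 only when they pay pb with 1155 − 6·pb = 543, i.e. pb = 102.
s = ps − pb = 131 − 102 = 29.

Required subsidy s = £29 per unit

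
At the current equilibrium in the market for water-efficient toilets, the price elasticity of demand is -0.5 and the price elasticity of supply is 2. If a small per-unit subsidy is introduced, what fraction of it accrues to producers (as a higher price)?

For a small subsidy around the equilibrium, the benefit split depends on the relative slopes, which at a point are proportional to the elasticities.
Buyer share = εs/(εs + |εd|) = 2/(2 + 0.5) = 0.8; seller share = |εd|/(εs + |εd|) = 0.2.
So producers capture 0.2 of the subsidy.

Producer share = 0.2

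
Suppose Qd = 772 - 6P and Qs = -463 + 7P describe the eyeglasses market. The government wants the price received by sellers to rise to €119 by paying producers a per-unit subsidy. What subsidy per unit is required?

At a seller price of 119, quantity supplied is -463 + 7·119 = 370.
Buyers absorb 370 only when they pay Pb with 772 − 6·Pb = 370, i.e. Pb = 67.
s = Ps − Pb = 119 − 67 = 52.

Required subsidy s = €52 per unit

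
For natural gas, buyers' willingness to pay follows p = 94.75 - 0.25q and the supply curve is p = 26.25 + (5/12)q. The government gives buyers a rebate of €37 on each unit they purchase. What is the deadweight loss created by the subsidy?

Deadweight loss = €1026.75

Pre-subsidy: 94.75 - 0.25q = 26.25 + (5/12)q gives q* = 102.75 and p* = 69.0625.
With the rebate, buyers effectively pay pb = ps − 37, where ps is the price sellers receive.
On the curves, pb = 94.75 - 0.25q and ps = 26.25 + (5/12)q; the wedge ps − pb = 37 gives 26.25 + (5/12)q − (94.75 - 0.25q) = 37, so q' = 158.25.
Then pb = 94.75 − 0.25·158.25 = 55.1875 and ps = 26.25 + (5/12)·158.25 = 92.1875.
The subsidy expands output by 158.25 − 102.75 = 55.5 past the efficient level; on those units the gap between marginal cost and willingness to pay runs from 0 up to 37.
DWL = ½ × 37 × 55.5 = 1026.75.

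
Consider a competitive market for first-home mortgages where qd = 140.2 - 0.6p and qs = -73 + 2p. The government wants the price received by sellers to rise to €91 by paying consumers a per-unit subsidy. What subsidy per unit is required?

At a seller price of 91, quantity supplied is -73 + 2·91 = 109.
Buyers absorb 109 only when they pay pb with 140.2 − 0.6·pb = 109, i.e. pb = 52.
s = ps − pb = 91 − 52 = 39.

Required subsidy s = €39 per unit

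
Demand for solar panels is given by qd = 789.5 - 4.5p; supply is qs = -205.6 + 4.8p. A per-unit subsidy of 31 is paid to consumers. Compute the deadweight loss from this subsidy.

Pre-subsidy: 789.5 - 4.5p = -205.6 + 4.8p gives p* = 107, q* = 308.
With the rebate, buyers effectively pay pb = ps − 31, where ps is the price sellers receive.
Demand in terms of ps becomes qd = 789.5 − 4.5(ps − 31) = 929 - 4.5ps. Setting this equal to supply: 929 - 4.5ps = -205.6 + 4.8ps, so ps = 122.
Buyers pay pb = 122 − 31 = 91; q' = -205.6 + 4.8·122 = 380.
The subsidy expands output by 380 − 308 = 72 past the efficient level; on those units the gap between marginal cost and willingness to pay runs from 0 up to 31.
DWL = ½ × 31 × 72 = 1116.

Deadweight loss = 1116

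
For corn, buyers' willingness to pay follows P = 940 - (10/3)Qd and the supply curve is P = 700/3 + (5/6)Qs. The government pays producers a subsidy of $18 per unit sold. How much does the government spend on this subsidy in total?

Pre-subsidy: 940 - (10/3)Q = 700/3 + (5/6)Q gives Q* = 169.6 and P* = 1124/3.
With the subsidy, sellers receive Ps = Pb + 18 for each unit, where Pb is the price buyers pay.
On the curves, Pb = 940 - (10/3)Q and Ps = 700/3 + (5/6)Q; the wedge Ps − Pb = 18 gives 700/3 + (5/6)Q − (940 - (10/3)Q) = 18, so Q' = 173.92.
Then Pb = 940 − (10/3)·173.92 = 5404/15 and Ps = 700/3 + (5/6)·173.92 = 5674/15.
Government outlay = subsidy × quantity = 18 × 173.92 = 3130.56.

Government cost = $3130.56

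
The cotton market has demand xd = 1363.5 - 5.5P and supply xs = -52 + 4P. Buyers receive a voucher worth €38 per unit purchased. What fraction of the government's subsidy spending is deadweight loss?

DWL / government spending = 11/158

Pre-subsidy: 1363.5 - 5.5P = -52 + 4P gives P* = 149, x* = 544.
With the rebate, buyers effectively pay Pb = Ps − 38, where Ps is the price sellers receive.
Demand in terms of Ps becomes xd = 1363.5 − 5.5(Ps − 38) = 1572.5 - 5.5Ps. Setting this equal to supply: 1572.5 - 5.5Ps = -52 + 4Ps, so Ps = 171.
Buyers pay Pb = 171 − 38 = 133; x' = -52 + 4·171 = 632.
ΔCS = ½(544 + 632)(149 − 133) = 9408; ΔPS = ½(544 + 632)(171 − 149) = 12936.
Government spending = 38 × 632 = 24016.
DWL = ½ × 38 × (632 − 544) = 1672; fraction = 1672 / 24016 = 11/158.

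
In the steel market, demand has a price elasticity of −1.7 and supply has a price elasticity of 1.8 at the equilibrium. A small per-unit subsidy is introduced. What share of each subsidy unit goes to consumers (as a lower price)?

Consumer share = 18/35

For a small subsidy around the equilibrium, the benefit split depends on the relative slopes, which at a point are proportional to the elasticities.
Buyer share = εs/(εs + |εd|) = 1.8/(1.8 + 1.7) = 18/35; seller share = |εd|/(εs + |εd|) = 17/35.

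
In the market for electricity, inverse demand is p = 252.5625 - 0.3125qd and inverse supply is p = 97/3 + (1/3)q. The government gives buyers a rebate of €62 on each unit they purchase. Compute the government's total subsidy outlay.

Government cost = €27094

Pre-subsidy: 252.5625 - 0.3125q = 97/3 + (1/3)q gives q* = 341 and p* = 146.
With the rebate, buyers effectively pay pb = ps − 62, where ps is the price sellers receive.
On the curves, pb = 252.5625 - 0.3125q and ps = 97/3 + (1/3)q; the wedge ps − pb = 62 gives 97/3 + (1/3)q − (252.5625 - 0.3125q) = 62, so q' = 437.
Then pb = 252.5625 − 0.3125·437 = 116 and ps = 97/3 + (1/3)·437 = 178.
Government outlay = subsidy × quantity = 62 × 437 = 27094.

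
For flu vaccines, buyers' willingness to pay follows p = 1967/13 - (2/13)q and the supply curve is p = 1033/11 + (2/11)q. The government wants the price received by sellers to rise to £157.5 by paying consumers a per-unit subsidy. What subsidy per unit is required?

At a seller price of 157.5, quantity supplied is -516.5 + 5.5·157.5 = 349.75.
Buyers absorb 349.75 only when they pay pb = 1967/13 − (2/13)·349.75 = 97.5.
s = ps − pb = 157.5 − 97.5 = 60.

Required subsidy s = £60 per unit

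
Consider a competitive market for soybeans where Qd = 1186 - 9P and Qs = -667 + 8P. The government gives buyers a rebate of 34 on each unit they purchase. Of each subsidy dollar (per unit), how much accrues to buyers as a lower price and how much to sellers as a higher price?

Pre-subsidy: 1186 - 9P = -667 + 8P gives P* = 109, Q* = 205.
With the rebate, buyers effectively pay Pb = Ps − 34, where Ps is the price sellers receive.
Demand in terms of Ps becomes Qd = 1186 − 9(Ps − 34) = 1492 - 9Ps. Setting this equal to supply: 1492 - 9Ps = -667 + 8Ps, so Ps = 127.
Buyers pay Pb = 127 − 34 = 93; Q' = -667 + 8·127 = 349.
Buyers' price falls by P* − Pb = 109 − 93 = 16; sellers' price rises by Ps − P* = 127 − 109 = 18.

Buyers gain 16 per unit; sellers gain 18 per unit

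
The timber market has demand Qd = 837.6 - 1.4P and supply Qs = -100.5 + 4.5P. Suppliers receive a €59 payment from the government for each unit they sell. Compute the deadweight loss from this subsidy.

Deadweight loss = €1858.5

Pre-subsidy: 837.6 - 1.4P = -100.5 + 4.5P gives P* = 159, Q* = 615.
With the subsidy, sellers receive Ps = Pb + 59 for each unit, where Pb is the price buyers pay.
Supply in terms of Pb becomes Qs = -100.5 + 4.5(Pb + 59) = 165 + 4.5Pb. Setting this equal to demand: 837.6 - 1.4Pb = 165 + 4.5Pb, so Pb = 114.
Sellers receive Ps = 114 + 59 = 173; Q' = 837.6 − 1.4·114 = 678.
The subsidy expands output by 678 − 615 = 63 past the efficient level; on those units the gap between marginal cost and willingness to pay runs from 0 up to 59.
DWL = ½ × 59 × 63 = 1858.5.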